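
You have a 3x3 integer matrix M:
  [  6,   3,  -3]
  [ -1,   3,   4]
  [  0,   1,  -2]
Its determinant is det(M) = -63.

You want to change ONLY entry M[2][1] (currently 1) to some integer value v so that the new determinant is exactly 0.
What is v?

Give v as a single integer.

det is linear in entry M[2][1]: det = old_det + (v - 1) * C_21
Cofactor C_21 = -21
Want det = 0: -63 + (v - 1) * -21 = 0
  (v - 1) = 63 / -21 = -3
  v = 1 + (-3) = -2

Answer: -2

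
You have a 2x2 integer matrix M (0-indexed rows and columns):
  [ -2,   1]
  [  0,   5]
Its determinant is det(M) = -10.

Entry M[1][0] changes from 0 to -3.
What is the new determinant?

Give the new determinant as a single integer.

det is linear in row 1: changing M[1][0] by delta changes det by delta * cofactor(1,0).
Cofactor C_10 = (-1)^(1+0) * minor(1,0) = -1
Entry delta = -3 - 0 = -3
Det delta = -3 * -1 = 3
New det = -10 + 3 = -7

Answer: -7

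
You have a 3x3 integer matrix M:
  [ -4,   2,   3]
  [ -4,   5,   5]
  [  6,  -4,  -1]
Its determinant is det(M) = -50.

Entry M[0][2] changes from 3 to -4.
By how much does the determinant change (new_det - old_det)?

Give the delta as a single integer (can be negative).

Answer: 98

Derivation:
Cofactor C_02 = -14
Entry delta = -4 - 3 = -7
Det delta = entry_delta * cofactor = -7 * -14 = 98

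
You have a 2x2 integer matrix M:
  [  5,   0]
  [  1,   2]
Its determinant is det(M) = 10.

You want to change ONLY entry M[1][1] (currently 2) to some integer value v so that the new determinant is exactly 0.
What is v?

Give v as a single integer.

Answer: 0

Derivation:
det is linear in entry M[1][1]: det = old_det + (v - 2) * C_11
Cofactor C_11 = 5
Want det = 0: 10 + (v - 2) * 5 = 0
  (v - 2) = -10 / 5 = -2
  v = 2 + (-2) = 0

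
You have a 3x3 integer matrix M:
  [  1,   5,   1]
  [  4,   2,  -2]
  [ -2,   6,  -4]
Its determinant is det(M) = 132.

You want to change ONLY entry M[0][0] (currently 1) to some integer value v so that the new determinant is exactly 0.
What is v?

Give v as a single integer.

det is linear in entry M[0][0]: det = old_det + (v - 1) * C_00
Cofactor C_00 = 4
Want det = 0: 132 + (v - 1) * 4 = 0
  (v - 1) = -132 / 4 = -33
  v = 1 + (-33) = -32

Answer: -32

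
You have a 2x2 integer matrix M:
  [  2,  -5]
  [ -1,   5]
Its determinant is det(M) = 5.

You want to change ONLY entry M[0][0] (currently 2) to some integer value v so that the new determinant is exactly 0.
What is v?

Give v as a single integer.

Answer: 1

Derivation:
det is linear in entry M[0][0]: det = old_det + (v - 2) * C_00
Cofactor C_00 = 5
Want det = 0: 5 + (v - 2) * 5 = 0
  (v - 2) = -5 / 5 = -1
  v = 2 + (-1) = 1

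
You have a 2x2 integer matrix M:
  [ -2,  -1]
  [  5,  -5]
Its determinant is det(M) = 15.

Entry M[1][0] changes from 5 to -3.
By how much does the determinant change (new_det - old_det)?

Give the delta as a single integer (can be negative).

Answer: -8

Derivation:
Cofactor C_10 = 1
Entry delta = -3 - 5 = -8
Det delta = entry_delta * cofactor = -8 * 1 = -8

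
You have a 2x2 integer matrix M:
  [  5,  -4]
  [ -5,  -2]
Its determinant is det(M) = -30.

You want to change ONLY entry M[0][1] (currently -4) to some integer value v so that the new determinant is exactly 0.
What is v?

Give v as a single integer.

det is linear in entry M[0][1]: det = old_det + (v - -4) * C_01
Cofactor C_01 = 5
Want det = 0: -30 + (v - -4) * 5 = 0
  (v - -4) = 30 / 5 = 6
  v = -4 + (6) = 2

Answer: 2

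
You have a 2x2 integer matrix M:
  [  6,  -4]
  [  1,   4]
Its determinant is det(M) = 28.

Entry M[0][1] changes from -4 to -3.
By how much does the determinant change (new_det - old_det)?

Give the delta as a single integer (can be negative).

Cofactor C_01 = -1
Entry delta = -3 - -4 = 1
Det delta = entry_delta * cofactor = 1 * -1 = -1

Answer: -1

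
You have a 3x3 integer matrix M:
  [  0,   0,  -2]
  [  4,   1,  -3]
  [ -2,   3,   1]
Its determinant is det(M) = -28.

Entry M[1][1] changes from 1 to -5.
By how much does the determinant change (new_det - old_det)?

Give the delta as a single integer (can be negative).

Cofactor C_11 = -4
Entry delta = -5 - 1 = -6
Det delta = entry_delta * cofactor = -6 * -4 = 24

Answer: 24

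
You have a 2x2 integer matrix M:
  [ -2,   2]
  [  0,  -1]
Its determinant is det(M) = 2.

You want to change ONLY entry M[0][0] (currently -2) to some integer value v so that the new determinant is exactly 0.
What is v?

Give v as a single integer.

det is linear in entry M[0][0]: det = old_det + (v - -2) * C_00
Cofactor C_00 = -1
Want det = 0: 2 + (v - -2) * -1 = 0
  (v - -2) = -2 / -1 = 2
  v = -2 + (2) = 0

Answer: 0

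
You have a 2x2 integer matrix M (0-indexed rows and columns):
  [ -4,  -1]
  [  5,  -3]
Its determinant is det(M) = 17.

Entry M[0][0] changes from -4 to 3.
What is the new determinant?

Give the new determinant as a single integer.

det is linear in row 0: changing M[0][0] by delta changes det by delta * cofactor(0,0).
Cofactor C_00 = (-1)^(0+0) * minor(0,0) = -3
Entry delta = 3 - -4 = 7
Det delta = 7 * -3 = -21
New det = 17 + -21 = -4

Answer: -4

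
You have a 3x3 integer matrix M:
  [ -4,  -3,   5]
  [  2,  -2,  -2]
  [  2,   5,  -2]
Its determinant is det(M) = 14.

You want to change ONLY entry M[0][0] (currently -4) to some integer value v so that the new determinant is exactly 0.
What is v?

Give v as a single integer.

det is linear in entry M[0][0]: det = old_det + (v - -4) * C_00
Cofactor C_00 = 14
Want det = 0: 14 + (v - -4) * 14 = 0
  (v - -4) = -14 / 14 = -1
  v = -4 + (-1) = -5

Answer: -5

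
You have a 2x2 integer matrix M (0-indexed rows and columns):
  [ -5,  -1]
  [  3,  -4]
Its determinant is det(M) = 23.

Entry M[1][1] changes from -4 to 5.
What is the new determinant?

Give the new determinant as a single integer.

Answer: -22

Derivation:
det is linear in row 1: changing M[1][1] by delta changes det by delta * cofactor(1,1).
Cofactor C_11 = (-1)^(1+1) * minor(1,1) = -5
Entry delta = 5 - -4 = 9
Det delta = 9 * -5 = -45
New det = 23 + -45 = -22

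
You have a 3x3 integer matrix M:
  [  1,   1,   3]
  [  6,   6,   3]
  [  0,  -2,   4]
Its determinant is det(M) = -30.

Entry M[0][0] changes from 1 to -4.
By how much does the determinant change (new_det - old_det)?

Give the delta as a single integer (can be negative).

Cofactor C_00 = 30
Entry delta = -4 - 1 = -5
Det delta = entry_delta * cofactor = -5 * 30 = -150

Answer: -150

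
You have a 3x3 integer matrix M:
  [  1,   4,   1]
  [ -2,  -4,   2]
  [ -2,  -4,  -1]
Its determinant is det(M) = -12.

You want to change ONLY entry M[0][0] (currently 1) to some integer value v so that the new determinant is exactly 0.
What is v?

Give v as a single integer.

Answer: 2

Derivation:
det is linear in entry M[0][0]: det = old_det + (v - 1) * C_00
Cofactor C_00 = 12
Want det = 0: -12 + (v - 1) * 12 = 0
  (v - 1) = 12 / 12 = 1
  v = 1 + (1) = 2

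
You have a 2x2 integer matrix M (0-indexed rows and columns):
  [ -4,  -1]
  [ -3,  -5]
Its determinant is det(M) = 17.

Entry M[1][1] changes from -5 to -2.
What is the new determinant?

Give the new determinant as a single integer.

Answer: 5

Derivation:
det is linear in row 1: changing M[1][1] by delta changes det by delta * cofactor(1,1).
Cofactor C_11 = (-1)^(1+1) * minor(1,1) = -4
Entry delta = -2 - -5 = 3
Det delta = 3 * -4 = -12
New det = 17 + -12 = 5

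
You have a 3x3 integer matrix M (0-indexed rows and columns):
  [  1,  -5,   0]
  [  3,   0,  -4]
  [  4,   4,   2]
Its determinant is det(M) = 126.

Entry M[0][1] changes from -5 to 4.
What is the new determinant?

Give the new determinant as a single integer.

Answer: -72

Derivation:
det is linear in row 0: changing M[0][1] by delta changes det by delta * cofactor(0,1).
Cofactor C_01 = (-1)^(0+1) * minor(0,1) = -22
Entry delta = 4 - -5 = 9
Det delta = 9 * -22 = -198
New det = 126 + -198 = -72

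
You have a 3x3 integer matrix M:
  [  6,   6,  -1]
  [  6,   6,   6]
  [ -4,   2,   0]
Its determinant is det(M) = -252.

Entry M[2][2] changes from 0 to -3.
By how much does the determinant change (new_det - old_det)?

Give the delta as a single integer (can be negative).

Answer: 0

Derivation:
Cofactor C_22 = 0
Entry delta = -3 - 0 = -3
Det delta = entry_delta * cofactor = -3 * 0 = 0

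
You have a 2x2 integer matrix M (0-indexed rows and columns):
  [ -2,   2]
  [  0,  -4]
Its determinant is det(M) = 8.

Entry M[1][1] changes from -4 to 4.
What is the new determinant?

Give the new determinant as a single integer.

Answer: -8

Derivation:
det is linear in row 1: changing M[1][1] by delta changes det by delta * cofactor(1,1).
Cofactor C_11 = (-1)^(1+1) * minor(1,1) = -2
Entry delta = 4 - -4 = 8
Det delta = 8 * -2 = -16
New det = 8 + -16 = -8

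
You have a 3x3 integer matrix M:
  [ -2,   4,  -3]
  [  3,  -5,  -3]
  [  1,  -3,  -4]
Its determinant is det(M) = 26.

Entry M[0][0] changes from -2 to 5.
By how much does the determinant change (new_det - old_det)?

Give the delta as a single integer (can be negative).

Cofactor C_00 = 11
Entry delta = 5 - -2 = 7
Det delta = entry_delta * cofactor = 7 * 11 = 77

Answer: 77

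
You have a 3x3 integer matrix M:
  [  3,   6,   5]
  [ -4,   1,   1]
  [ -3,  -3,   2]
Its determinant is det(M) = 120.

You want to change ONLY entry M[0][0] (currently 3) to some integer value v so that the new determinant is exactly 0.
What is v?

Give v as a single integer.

det is linear in entry M[0][0]: det = old_det + (v - 3) * C_00
Cofactor C_00 = 5
Want det = 0: 120 + (v - 3) * 5 = 0
  (v - 3) = -120 / 5 = -24
  v = 3 + (-24) = -21

Answer: -21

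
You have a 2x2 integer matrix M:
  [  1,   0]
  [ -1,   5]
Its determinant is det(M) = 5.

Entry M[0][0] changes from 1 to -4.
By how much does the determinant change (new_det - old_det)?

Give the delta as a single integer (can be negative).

Cofactor C_00 = 5
Entry delta = -4 - 1 = -5
Det delta = entry_delta * cofactor = -5 * 5 = -25

Answer: -25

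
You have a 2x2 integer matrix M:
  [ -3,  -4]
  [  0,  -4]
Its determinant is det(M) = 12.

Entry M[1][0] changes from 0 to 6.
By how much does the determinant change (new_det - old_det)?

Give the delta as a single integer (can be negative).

Answer: 24

Derivation:
Cofactor C_10 = 4
Entry delta = 6 - 0 = 6
Det delta = entry_delta * cofactor = 6 * 4 = 24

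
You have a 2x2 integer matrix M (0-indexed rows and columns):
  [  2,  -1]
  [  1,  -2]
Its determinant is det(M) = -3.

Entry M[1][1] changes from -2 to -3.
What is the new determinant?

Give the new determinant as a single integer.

Answer: -5

Derivation:
det is linear in row 1: changing M[1][1] by delta changes det by delta * cofactor(1,1).
Cofactor C_11 = (-1)^(1+1) * minor(1,1) = 2
Entry delta = -3 - -2 = -1
Det delta = -1 * 2 = -2
New det = -3 + -2 = -5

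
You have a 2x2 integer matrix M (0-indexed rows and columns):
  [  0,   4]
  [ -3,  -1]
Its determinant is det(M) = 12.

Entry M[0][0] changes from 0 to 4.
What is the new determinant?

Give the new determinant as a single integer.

det is linear in row 0: changing M[0][0] by delta changes det by delta * cofactor(0,0).
Cofactor C_00 = (-1)^(0+0) * minor(0,0) = -1
Entry delta = 4 - 0 = 4
Det delta = 4 * -1 = -4
New det = 12 + -4 = 8

Answer: 8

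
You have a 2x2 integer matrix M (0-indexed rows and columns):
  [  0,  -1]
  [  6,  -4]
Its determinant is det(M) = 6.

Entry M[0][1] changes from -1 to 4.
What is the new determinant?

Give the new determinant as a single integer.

det is linear in row 0: changing M[0][1] by delta changes det by delta * cofactor(0,1).
Cofactor C_01 = (-1)^(0+1) * minor(0,1) = -6
Entry delta = 4 - -1 = 5
Det delta = 5 * -6 = -30
New det = 6 + -30 = -24

Answer: -24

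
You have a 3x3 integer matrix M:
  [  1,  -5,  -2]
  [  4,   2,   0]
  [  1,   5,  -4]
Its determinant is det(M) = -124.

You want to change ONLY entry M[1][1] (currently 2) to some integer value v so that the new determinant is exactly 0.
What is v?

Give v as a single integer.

Answer: -60

Derivation:
det is linear in entry M[1][1]: det = old_det + (v - 2) * C_11
Cofactor C_11 = -2
Want det = 0: -124 + (v - 2) * -2 = 0
  (v - 2) = 124 / -2 = -62
  v = 2 + (-62) = -60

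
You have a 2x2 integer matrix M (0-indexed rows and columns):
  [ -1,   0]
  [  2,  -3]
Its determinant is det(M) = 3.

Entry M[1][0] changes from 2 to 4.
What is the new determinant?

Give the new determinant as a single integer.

Answer: 3

Derivation:
det is linear in row 1: changing M[1][0] by delta changes det by delta * cofactor(1,0).
Cofactor C_10 = (-1)^(1+0) * minor(1,0) = 0
Entry delta = 4 - 2 = 2
Det delta = 2 * 0 = 0
New det = 3 + 0 = 3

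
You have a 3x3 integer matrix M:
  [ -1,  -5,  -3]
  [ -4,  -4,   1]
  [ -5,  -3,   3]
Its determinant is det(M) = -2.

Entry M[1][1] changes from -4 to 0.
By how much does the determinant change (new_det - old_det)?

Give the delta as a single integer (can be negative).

Cofactor C_11 = -18
Entry delta = 0 - -4 = 4
Det delta = entry_delta * cofactor = 4 * -18 = -72

Answer: -72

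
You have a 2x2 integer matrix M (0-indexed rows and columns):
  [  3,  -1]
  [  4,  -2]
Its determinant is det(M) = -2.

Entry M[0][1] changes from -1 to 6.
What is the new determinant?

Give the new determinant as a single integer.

Answer: -30

Derivation:
det is linear in row 0: changing M[0][1] by delta changes det by delta * cofactor(0,1).
Cofactor C_01 = (-1)^(0+1) * minor(0,1) = -4
Entry delta = 6 - -1 = 7
Det delta = 7 * -4 = -28
New det = -2 + -28 = -30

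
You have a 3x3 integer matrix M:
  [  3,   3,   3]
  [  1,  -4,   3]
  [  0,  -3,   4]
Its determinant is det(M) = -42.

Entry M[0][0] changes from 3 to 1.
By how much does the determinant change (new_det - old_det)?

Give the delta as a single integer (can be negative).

Answer: 14

Derivation:
Cofactor C_00 = -7
Entry delta = 1 - 3 = -2
Det delta = entry_delta * cofactor = -2 * -7 = 14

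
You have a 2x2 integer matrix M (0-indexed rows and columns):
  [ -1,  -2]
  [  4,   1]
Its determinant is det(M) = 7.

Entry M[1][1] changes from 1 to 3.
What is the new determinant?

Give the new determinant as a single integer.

det is linear in row 1: changing M[1][1] by delta changes det by delta * cofactor(1,1).
Cofactor C_11 = (-1)^(1+1) * minor(1,1) = -1
Entry delta = 3 - 1 = 2
Det delta = 2 * -1 = -2
New det = 7 + -2 = 5

Answer: 5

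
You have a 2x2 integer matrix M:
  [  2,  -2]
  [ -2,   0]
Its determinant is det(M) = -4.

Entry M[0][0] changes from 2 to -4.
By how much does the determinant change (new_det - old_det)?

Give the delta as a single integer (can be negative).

Answer: 0

Derivation:
Cofactor C_00 = 0
Entry delta = -4 - 2 = -6
Det delta = entry_delta * cofactor = -6 * 0 = 0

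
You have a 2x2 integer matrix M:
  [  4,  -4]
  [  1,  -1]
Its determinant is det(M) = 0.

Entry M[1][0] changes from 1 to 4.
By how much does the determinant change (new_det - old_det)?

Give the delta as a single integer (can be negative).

Cofactor C_10 = 4
Entry delta = 4 - 1 = 3
Det delta = entry_delta * cofactor = 3 * 4 = 12

Answer: 12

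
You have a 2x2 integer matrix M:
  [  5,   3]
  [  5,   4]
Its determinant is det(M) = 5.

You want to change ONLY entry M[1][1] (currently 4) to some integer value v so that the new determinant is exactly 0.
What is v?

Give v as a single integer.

Answer: 3

Derivation:
det is linear in entry M[1][1]: det = old_det + (v - 4) * C_11
Cofactor C_11 = 5
Want det = 0: 5 + (v - 4) * 5 = 0
  (v - 4) = -5 / 5 = -1
  v = 4 + (-1) = 3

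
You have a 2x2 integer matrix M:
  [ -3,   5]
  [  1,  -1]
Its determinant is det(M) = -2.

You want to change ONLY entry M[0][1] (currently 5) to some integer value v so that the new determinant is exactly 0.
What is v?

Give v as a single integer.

Answer: 3

Derivation:
det is linear in entry M[0][1]: det = old_det + (v - 5) * C_01
Cofactor C_01 = -1
Want det = 0: -2 + (v - 5) * -1 = 0
  (v - 5) = 2 / -1 = -2
  v = 5 + (-2) = 3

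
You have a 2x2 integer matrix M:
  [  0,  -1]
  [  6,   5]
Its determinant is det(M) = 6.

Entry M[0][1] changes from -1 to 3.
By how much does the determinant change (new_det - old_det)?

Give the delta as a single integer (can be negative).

Cofactor C_01 = -6
Entry delta = 3 - -1 = 4
Det delta = entry_delta * cofactor = 4 * -6 = -24

Answer: -24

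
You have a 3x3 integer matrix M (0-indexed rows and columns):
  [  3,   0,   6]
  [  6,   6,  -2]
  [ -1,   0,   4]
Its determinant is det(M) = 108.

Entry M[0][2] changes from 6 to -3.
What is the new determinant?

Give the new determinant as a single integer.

det is linear in row 0: changing M[0][2] by delta changes det by delta * cofactor(0,2).
Cofactor C_02 = (-1)^(0+2) * minor(0,2) = 6
Entry delta = -3 - 6 = -9
Det delta = -9 * 6 = -54
New det = 108 + -54 = 54

Answer: 54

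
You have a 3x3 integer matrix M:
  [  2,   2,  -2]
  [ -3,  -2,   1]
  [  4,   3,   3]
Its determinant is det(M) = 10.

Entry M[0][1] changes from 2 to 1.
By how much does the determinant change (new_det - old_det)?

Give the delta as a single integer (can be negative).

Answer: -13

Derivation:
Cofactor C_01 = 13
Entry delta = 1 - 2 = -1
Det delta = entry_delta * cofactor = -1 * 13 = -13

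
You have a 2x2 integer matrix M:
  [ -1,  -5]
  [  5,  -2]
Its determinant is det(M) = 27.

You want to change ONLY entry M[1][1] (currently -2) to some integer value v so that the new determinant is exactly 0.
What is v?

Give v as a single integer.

det is linear in entry M[1][1]: det = old_det + (v - -2) * C_11
Cofactor C_11 = -1
Want det = 0: 27 + (v - -2) * -1 = 0
  (v - -2) = -27 / -1 = 27
  v = -2 + (27) = 25

Answer: 25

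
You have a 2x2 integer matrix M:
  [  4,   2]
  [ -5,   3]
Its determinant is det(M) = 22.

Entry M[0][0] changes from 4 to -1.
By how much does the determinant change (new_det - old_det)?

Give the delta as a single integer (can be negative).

Cofactor C_00 = 3
Entry delta = -1 - 4 = -5
Det delta = entry_delta * cofactor = -5 * 3 = -15

Answer: -15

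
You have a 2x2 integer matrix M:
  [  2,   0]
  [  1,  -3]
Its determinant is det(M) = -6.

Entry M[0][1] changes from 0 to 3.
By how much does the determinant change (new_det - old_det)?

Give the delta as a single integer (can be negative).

Cofactor C_01 = -1
Entry delta = 3 - 0 = 3
Det delta = entry_delta * cofactor = 3 * -1 = -3

Answer: -3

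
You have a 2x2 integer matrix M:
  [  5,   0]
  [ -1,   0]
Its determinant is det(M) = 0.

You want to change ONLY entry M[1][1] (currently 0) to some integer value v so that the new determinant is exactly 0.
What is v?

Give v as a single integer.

det is linear in entry M[1][1]: det = old_det + (v - 0) * C_11
Cofactor C_11 = 5
Want det = 0: 0 + (v - 0) * 5 = 0
  (v - 0) = 0 / 5 = 0
  v = 0 + (0) = 0

Answer: 0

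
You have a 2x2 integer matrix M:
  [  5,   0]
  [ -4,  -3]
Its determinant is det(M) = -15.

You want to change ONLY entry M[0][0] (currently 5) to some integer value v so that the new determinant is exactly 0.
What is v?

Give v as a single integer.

Answer: 0

Derivation:
det is linear in entry M[0][0]: det = old_det + (v - 5) * C_00
Cofactor C_00 = -3
Want det = 0: -15 + (v - 5) * -3 = 0
  (v - 5) = 15 / -3 = -5
  v = 5 + (-5) = 0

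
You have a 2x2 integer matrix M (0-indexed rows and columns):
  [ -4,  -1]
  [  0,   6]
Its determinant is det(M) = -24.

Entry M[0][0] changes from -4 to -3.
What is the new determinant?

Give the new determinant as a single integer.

Answer: -18

Derivation:
det is linear in row 0: changing M[0][0] by delta changes det by delta * cofactor(0,0).
Cofactor C_00 = (-1)^(0+0) * minor(0,0) = 6
Entry delta = -3 - -4 = 1
Det delta = 1 * 6 = 6
New det = -24 + 6 = -18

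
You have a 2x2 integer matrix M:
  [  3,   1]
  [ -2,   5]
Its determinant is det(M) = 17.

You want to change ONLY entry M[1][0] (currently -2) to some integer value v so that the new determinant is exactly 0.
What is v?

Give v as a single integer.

Answer: 15

Derivation:
det is linear in entry M[1][0]: det = old_det + (v - -2) * C_10
Cofactor C_10 = -1
Want det = 0: 17 + (v - -2) * -1 = 0
  (v - -2) = -17 / -1 = 17
  v = -2 + (17) = 15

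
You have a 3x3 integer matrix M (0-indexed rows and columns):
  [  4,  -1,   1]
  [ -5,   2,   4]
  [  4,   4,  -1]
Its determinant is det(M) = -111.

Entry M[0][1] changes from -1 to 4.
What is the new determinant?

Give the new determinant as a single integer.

det is linear in row 0: changing M[0][1] by delta changes det by delta * cofactor(0,1).
Cofactor C_01 = (-1)^(0+1) * minor(0,1) = 11
Entry delta = 4 - -1 = 5
Det delta = 5 * 11 = 55
New det = -111 + 55 = -56

Answer: -56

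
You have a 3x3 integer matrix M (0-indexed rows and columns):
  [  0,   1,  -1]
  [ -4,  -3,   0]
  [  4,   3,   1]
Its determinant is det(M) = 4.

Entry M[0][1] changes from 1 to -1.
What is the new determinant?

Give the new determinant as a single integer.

Answer: -4

Derivation:
det is linear in row 0: changing M[0][1] by delta changes det by delta * cofactor(0,1).
Cofactor C_01 = (-1)^(0+1) * minor(0,1) = 4
Entry delta = -1 - 1 = -2
Det delta = -2 * 4 = -8
New det = 4 + -8 = -4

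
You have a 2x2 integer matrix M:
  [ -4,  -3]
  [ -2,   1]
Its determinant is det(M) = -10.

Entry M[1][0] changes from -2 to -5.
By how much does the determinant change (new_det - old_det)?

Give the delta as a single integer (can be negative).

Answer: -9

Derivation:
Cofactor C_10 = 3
Entry delta = -5 - -2 = -3
Det delta = entry_delta * cofactor = -3 * 3 = -9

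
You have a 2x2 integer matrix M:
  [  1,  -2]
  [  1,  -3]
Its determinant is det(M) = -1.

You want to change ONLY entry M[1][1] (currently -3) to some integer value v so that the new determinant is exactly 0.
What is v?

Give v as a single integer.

Answer: -2

Derivation:
det is linear in entry M[1][1]: det = old_det + (v - -3) * C_11
Cofactor C_11 = 1
Want det = 0: -1 + (v - -3) * 1 = 0
  (v - -3) = 1 / 1 = 1
  v = -3 + (1) = -2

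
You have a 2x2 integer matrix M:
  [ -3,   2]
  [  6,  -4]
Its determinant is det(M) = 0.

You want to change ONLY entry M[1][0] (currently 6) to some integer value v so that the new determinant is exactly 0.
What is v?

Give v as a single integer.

Answer: 6

Derivation:
det is linear in entry M[1][0]: det = old_det + (v - 6) * C_10
Cofactor C_10 = -2
Want det = 0: 0 + (v - 6) * -2 = 0
  (v - 6) = 0 / -2 = 0
  v = 6 + (0) = 6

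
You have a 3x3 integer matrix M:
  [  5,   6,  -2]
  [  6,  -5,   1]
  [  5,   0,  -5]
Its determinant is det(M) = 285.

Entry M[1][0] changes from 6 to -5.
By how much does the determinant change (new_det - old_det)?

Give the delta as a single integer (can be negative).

Answer: -330

Derivation:
Cofactor C_10 = 30
Entry delta = -5 - 6 = -11
Det delta = entry_delta * cofactor = -11 * 30 = -330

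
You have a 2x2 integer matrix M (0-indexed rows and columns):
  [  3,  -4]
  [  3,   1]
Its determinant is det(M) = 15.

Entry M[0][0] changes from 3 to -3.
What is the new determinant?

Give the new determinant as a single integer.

det is linear in row 0: changing M[0][0] by delta changes det by delta * cofactor(0,0).
Cofactor C_00 = (-1)^(0+0) * minor(0,0) = 1
Entry delta = -3 - 3 = -6
Det delta = -6 * 1 = -6
New det = 15 + -6 = 9

Answer: 9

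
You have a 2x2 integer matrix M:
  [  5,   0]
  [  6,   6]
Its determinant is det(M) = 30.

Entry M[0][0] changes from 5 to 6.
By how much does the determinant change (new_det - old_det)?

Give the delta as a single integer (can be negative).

Cofactor C_00 = 6
Entry delta = 6 - 5 = 1
Det delta = entry_delta * cofactor = 1 * 6 = 6

Answer: 6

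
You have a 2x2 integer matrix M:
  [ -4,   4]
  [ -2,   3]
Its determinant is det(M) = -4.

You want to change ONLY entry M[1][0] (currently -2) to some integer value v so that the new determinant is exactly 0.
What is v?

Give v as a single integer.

det is linear in entry M[1][0]: det = old_det + (v - -2) * C_10
Cofactor C_10 = -4
Want det = 0: -4 + (v - -2) * -4 = 0
  (v - -2) = 4 / -4 = -1
  v = -2 + (-1) = -3

Answer: -3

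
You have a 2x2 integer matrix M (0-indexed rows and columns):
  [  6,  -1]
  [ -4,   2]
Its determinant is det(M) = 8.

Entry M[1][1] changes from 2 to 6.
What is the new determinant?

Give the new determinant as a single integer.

det is linear in row 1: changing M[1][1] by delta changes det by delta * cofactor(1,1).
Cofactor C_11 = (-1)^(1+1) * minor(1,1) = 6
Entry delta = 6 - 2 = 4
Det delta = 4 * 6 = 24
New det = 8 + 24 = 32

Answer: 32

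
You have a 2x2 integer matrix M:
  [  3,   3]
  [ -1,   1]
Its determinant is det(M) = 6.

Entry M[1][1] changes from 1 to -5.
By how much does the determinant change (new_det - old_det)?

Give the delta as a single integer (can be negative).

Answer: -18

Derivation:
Cofactor C_11 = 3
Entry delta = -5 - 1 = -6
Det delta = entry_delta * cofactor = -6 * 3 = -18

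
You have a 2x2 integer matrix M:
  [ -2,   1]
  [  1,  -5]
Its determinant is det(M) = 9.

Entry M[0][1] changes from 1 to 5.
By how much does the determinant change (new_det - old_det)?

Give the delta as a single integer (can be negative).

Cofactor C_01 = -1
Entry delta = 5 - 1 = 4
Det delta = entry_delta * cofactor = 4 * -1 = -4

Answer: -4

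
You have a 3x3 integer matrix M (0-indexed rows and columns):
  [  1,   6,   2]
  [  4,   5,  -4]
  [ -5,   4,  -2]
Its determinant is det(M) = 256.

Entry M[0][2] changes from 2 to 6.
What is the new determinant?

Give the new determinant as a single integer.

det is linear in row 0: changing M[0][2] by delta changes det by delta * cofactor(0,2).
Cofactor C_02 = (-1)^(0+2) * minor(0,2) = 41
Entry delta = 6 - 2 = 4
Det delta = 4 * 41 = 164
New det = 256 + 164 = 420

Answer: 420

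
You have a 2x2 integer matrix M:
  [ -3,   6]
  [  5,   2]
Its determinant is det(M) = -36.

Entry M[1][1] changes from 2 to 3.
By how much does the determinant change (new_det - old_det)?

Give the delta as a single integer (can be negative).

Answer: -3

Derivation:
Cofactor C_11 = -3
Entry delta = 3 - 2 = 1
Det delta = entry_delta * cofactor = 1 * -3 = -3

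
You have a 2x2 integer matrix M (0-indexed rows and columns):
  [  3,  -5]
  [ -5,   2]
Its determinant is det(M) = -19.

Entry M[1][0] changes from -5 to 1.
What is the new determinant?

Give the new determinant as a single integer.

det is linear in row 1: changing M[1][0] by delta changes det by delta * cofactor(1,0).
Cofactor C_10 = (-1)^(1+0) * minor(1,0) = 5
Entry delta = 1 - -5 = 6
Det delta = 6 * 5 = 30
New det = -19 + 30 = 11

Answer: 11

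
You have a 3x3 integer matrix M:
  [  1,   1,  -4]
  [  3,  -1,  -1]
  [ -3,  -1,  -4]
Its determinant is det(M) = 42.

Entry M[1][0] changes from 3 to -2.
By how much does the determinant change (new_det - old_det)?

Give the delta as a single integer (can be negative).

Answer: -40

Derivation:
Cofactor C_10 = 8
Entry delta = -2 - 3 = -5
Det delta = entry_delta * cofactor = -5 * 8 = -40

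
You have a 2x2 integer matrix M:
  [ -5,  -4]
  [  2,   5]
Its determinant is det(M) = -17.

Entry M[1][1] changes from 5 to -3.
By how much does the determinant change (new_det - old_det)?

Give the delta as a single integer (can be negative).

Cofactor C_11 = -5
Entry delta = -3 - 5 = -8
Det delta = entry_delta * cofactor = -8 * -5 = 40

Answer: 40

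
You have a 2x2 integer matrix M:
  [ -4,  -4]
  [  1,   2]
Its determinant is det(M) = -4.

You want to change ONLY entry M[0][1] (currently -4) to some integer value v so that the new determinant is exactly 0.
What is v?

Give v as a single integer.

det is linear in entry M[0][1]: det = old_det + (v - -4) * C_01
Cofactor C_01 = -1
Want det = 0: -4 + (v - -4) * -1 = 0
  (v - -4) = 4 / -1 = -4
  v = -4 + (-4) = -8

Answer: -8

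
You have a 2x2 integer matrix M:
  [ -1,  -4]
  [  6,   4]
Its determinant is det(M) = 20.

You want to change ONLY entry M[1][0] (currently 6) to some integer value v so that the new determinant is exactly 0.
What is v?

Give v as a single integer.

det is linear in entry M[1][0]: det = old_det + (v - 6) * C_10
Cofactor C_10 = 4
Want det = 0: 20 + (v - 6) * 4 = 0
  (v - 6) = -20 / 4 = -5
  v = 6 + (-5) = 1

Answer: 1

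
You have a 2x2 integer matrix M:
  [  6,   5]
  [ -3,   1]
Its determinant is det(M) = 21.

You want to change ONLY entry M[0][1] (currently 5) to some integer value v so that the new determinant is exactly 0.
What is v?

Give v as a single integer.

Answer: -2

Derivation:
det is linear in entry M[0][1]: det = old_det + (v - 5) * C_01
Cofactor C_01 = 3
Want det = 0: 21 + (v - 5) * 3 = 0
  (v - 5) = -21 / 3 = -7
  v = 5 + (-7) = -2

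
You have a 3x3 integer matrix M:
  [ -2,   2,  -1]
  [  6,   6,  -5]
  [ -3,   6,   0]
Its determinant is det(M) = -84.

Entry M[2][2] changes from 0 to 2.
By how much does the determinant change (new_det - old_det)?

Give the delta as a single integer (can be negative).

Answer: -48

Derivation:
Cofactor C_22 = -24
Entry delta = 2 - 0 = 2
Det delta = entry_delta * cofactor = 2 * -24 = -48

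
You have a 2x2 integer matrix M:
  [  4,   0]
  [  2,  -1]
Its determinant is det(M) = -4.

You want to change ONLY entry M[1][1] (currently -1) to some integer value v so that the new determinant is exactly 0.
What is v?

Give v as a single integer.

Answer: 0

Derivation:
det is linear in entry M[1][1]: det = old_det + (v - -1) * C_11
Cofactor C_11 = 4
Want det = 0: -4 + (v - -1) * 4 = 0
  (v - -1) = 4 / 4 = 1
  v = -1 + (1) = 0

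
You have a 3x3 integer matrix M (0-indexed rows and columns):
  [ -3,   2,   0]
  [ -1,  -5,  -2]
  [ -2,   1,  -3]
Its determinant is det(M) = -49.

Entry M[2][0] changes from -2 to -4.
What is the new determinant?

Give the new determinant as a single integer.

Answer: -41

Derivation:
det is linear in row 2: changing M[2][0] by delta changes det by delta * cofactor(2,0).
Cofactor C_20 = (-1)^(2+0) * minor(2,0) = -4
Entry delta = -4 - -2 = -2
Det delta = -2 * -4 = 8
New det = -49 + 8 = -41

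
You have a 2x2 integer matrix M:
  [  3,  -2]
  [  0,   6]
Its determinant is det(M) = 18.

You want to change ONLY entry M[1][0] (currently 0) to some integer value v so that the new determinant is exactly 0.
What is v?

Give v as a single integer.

Answer: -9

Derivation:
det is linear in entry M[1][0]: det = old_det + (v - 0) * C_10
Cofactor C_10 = 2
Want det = 0: 18 + (v - 0) * 2 = 0
  (v - 0) = -18 / 2 = -9
  v = 0 + (-9) = -9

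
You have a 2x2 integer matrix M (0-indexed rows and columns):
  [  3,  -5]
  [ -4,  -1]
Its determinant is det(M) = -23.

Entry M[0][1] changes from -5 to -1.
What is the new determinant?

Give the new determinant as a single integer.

Answer: -7

Derivation:
det is linear in row 0: changing M[0][1] by delta changes det by delta * cofactor(0,1).
Cofactor C_01 = (-1)^(0+1) * minor(0,1) = 4
Entry delta = -1 - -5 = 4
Det delta = 4 * 4 = 16
New det = -23 + 16 = -7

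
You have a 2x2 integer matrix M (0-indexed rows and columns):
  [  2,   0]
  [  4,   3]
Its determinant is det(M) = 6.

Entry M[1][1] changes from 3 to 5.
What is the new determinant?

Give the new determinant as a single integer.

Answer: 10

Derivation:
det is linear in row 1: changing M[1][1] by delta changes det by delta * cofactor(1,1).
Cofactor C_11 = (-1)^(1+1) * minor(1,1) = 2
Entry delta = 5 - 3 = 2
Det delta = 2 * 2 = 4
New det = 6 + 4 = 10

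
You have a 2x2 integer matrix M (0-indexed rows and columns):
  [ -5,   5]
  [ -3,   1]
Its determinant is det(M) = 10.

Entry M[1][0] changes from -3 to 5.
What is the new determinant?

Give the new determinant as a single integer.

Answer: -30

Derivation:
det is linear in row 1: changing M[1][0] by delta changes det by delta * cofactor(1,0).
Cofactor C_10 = (-1)^(1+0) * minor(1,0) = -5
Entry delta = 5 - -3 = 8
Det delta = 8 * -5 = -40
New det = 10 + -40 = -30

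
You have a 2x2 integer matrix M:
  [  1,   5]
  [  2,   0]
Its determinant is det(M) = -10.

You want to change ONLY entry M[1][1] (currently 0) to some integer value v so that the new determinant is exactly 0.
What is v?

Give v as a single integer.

Answer: 10

Derivation:
det is linear in entry M[1][1]: det = old_det + (v - 0) * C_11
Cofactor C_11 = 1
Want det = 0: -10 + (v - 0) * 1 = 0
  (v - 0) = 10 / 1 = 10
  v = 0 + (10) = 10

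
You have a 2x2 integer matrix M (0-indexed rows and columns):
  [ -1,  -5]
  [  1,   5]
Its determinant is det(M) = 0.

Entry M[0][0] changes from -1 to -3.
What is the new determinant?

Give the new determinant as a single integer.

det is linear in row 0: changing M[0][0] by delta changes det by delta * cofactor(0,0).
Cofactor C_00 = (-1)^(0+0) * minor(0,0) = 5
Entry delta = -3 - -1 = -2
Det delta = -2 * 5 = -10
New det = 0 + -10 = -10

Answer: -10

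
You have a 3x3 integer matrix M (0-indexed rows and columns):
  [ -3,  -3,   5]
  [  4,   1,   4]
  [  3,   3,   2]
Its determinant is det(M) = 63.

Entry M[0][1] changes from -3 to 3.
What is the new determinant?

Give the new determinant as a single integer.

det is linear in row 0: changing M[0][1] by delta changes det by delta * cofactor(0,1).
Cofactor C_01 = (-1)^(0+1) * minor(0,1) = 4
Entry delta = 3 - -3 = 6
Det delta = 6 * 4 = 24
New det = 63 + 24 = 87

Answer: 87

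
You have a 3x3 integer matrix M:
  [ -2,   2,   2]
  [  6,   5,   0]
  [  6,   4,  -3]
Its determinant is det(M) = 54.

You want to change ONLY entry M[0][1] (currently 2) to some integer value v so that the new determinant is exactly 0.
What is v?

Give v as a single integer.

Answer: -1

Derivation:
det is linear in entry M[0][1]: det = old_det + (v - 2) * C_01
Cofactor C_01 = 18
Want det = 0: 54 + (v - 2) * 18 = 0
  (v - 2) = -54 / 18 = -3
  v = 2 + (-3) = -1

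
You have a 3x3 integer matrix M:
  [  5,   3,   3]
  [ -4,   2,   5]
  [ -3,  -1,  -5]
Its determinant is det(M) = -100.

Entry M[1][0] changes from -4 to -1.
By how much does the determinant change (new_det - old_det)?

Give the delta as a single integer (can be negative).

Cofactor C_10 = 12
Entry delta = -1 - -4 = 3
Det delta = entry_delta * cofactor = 3 * 12 = 36

Answer: 36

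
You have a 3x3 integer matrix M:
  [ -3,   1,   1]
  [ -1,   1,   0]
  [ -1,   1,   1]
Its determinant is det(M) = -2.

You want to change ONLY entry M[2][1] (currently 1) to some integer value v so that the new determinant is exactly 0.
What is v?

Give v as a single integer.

Answer: -1

Derivation:
det is linear in entry M[2][1]: det = old_det + (v - 1) * C_21
Cofactor C_21 = -1
Want det = 0: -2 + (v - 1) * -1 = 0
  (v - 1) = 2 / -1 = -2
  v = 1 + (-2) = -1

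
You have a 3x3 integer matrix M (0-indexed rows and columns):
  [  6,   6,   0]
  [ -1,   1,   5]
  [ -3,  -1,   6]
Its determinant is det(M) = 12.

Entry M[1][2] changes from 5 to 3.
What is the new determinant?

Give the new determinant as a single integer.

det is linear in row 1: changing M[1][2] by delta changes det by delta * cofactor(1,2).
Cofactor C_12 = (-1)^(1+2) * minor(1,2) = -12
Entry delta = 3 - 5 = -2
Det delta = -2 * -12 = 24
New det = 12 + 24 = 36

Answer: 36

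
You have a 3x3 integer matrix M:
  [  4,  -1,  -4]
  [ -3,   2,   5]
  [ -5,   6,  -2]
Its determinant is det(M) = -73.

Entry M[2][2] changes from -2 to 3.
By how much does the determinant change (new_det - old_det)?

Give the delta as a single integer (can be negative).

Answer: 25

Derivation:
Cofactor C_22 = 5
Entry delta = 3 - -2 = 5
Det delta = entry_delta * cofactor = 5 * 5 = 25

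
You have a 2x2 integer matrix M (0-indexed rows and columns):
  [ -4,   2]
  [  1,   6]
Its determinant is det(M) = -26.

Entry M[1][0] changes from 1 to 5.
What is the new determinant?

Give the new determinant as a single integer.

det is linear in row 1: changing M[1][0] by delta changes det by delta * cofactor(1,0).
Cofactor C_10 = (-1)^(1+0) * minor(1,0) = -2
Entry delta = 5 - 1 = 4
Det delta = 4 * -2 = -8
New det = -26 + -8 = -34

Answer: -34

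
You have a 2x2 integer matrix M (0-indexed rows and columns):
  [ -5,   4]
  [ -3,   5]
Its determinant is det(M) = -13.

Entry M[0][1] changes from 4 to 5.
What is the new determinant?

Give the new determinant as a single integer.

det is linear in row 0: changing M[0][1] by delta changes det by delta * cofactor(0,1).
Cofactor C_01 = (-1)^(0+1) * minor(0,1) = 3
Entry delta = 5 - 4 = 1
Det delta = 1 * 3 = 3
New det = -13 + 3 = -10

Answer: -10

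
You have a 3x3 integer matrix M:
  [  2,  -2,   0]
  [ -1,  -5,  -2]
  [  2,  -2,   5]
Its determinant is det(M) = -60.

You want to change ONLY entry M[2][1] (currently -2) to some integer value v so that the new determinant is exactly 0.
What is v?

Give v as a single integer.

Answer: 13

Derivation:
det is linear in entry M[2][1]: det = old_det + (v - -2) * C_21
Cofactor C_21 = 4
Want det = 0: -60 + (v - -2) * 4 = 0
  (v - -2) = 60 / 4 = 15
  v = -2 + (15) = 13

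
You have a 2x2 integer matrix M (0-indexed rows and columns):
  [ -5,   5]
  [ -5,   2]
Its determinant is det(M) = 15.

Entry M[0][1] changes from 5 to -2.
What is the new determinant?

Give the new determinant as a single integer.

Answer: -20

Derivation:
det is linear in row 0: changing M[0][1] by delta changes det by delta * cofactor(0,1).
Cofactor C_01 = (-1)^(0+1) * minor(0,1) = 5
Entry delta = -2 - 5 = -7
Det delta = -7 * 5 = -35
New det = 15 + -35 = -20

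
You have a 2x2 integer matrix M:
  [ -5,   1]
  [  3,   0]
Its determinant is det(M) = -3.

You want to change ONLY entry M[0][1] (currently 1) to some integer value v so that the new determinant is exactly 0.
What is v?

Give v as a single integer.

Answer: 0

Derivation:
det is linear in entry M[0][1]: det = old_det + (v - 1) * C_01
Cofactor C_01 = -3
Want det = 0: -3 + (v - 1) * -3 = 0
  (v - 1) = 3 / -3 = -1
  v = 1 + (-1) = 0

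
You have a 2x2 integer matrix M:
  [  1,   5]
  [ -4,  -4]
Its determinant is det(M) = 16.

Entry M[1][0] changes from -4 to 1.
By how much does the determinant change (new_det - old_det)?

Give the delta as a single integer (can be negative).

Answer: -25

Derivation:
Cofactor C_10 = -5
Entry delta = 1 - -4 = 5
Det delta = entry_delta * cofactor = 5 * -5 = -25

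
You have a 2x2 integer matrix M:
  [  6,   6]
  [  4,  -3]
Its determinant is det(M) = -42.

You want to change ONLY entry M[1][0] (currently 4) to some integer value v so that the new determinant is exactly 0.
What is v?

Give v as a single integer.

det is linear in entry M[1][0]: det = old_det + (v - 4) * C_10
Cofactor C_10 = -6
Want det = 0: -42 + (v - 4) * -6 = 0
  (v - 4) = 42 / -6 = -7
  v = 4 + (-7) = -3

Answer: -3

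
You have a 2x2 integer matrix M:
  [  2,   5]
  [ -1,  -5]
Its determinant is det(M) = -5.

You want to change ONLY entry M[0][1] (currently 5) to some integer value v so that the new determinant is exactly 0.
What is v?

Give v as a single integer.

Answer: 10

Derivation:
det is linear in entry M[0][1]: det = old_det + (v - 5) * C_01
Cofactor C_01 = 1
Want det = 0: -5 + (v - 5) * 1 = 0
  (v - 5) = 5 / 1 = 5
  v = 5 + (5) = 10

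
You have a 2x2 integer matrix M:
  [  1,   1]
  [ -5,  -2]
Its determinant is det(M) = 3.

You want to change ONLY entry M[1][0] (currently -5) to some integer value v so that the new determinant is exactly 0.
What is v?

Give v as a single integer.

det is linear in entry M[1][0]: det = old_det + (v - -5) * C_10
Cofactor C_10 = -1
Want det = 0: 3 + (v - -5) * -1 = 0
  (v - -5) = -3 / -1 = 3
  v = -5 + (3) = -2

Answer: -2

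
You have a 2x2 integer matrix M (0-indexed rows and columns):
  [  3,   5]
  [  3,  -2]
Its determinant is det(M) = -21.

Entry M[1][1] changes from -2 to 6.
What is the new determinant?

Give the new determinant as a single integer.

det is linear in row 1: changing M[1][1] by delta changes det by delta * cofactor(1,1).
Cofactor C_11 = (-1)^(1+1) * minor(1,1) = 3
Entry delta = 6 - -2 = 8
Det delta = 8 * 3 = 24
New det = -21 + 24 = 3

Answer: 3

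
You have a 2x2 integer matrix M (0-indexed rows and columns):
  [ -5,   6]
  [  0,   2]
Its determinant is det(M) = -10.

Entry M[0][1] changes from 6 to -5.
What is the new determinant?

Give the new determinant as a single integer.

Answer: -10

Derivation:
det is linear in row 0: changing M[0][1] by delta changes det by delta * cofactor(0,1).
Cofactor C_01 = (-1)^(0+1) * minor(0,1) = 0
Entry delta = -5 - 6 = -11
Det delta = -11 * 0 = 0
New det = -10 + 0 = -10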